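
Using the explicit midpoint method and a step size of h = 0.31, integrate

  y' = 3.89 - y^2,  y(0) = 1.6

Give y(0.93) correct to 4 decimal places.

1.9267

Midpoint: k1 = f(t_n, y_n); k2 = f(t_n + h/2, y_n + (h/2)·k1); y_{n+1} = y_n + h·k2.
t=0.000000, y=1.600000:
  k1 = f(0.000000, 1.600000) = 1.330000
  k2 = f(0.155000, 1.806150) = 0.627822
  y ← 1.600000 + 0.31·0.627822 = 1.794625
t=0.310000, y=1.794625:
  k1 = f(0.310000, 1.794625) = 0.669322
  k2 = f(0.465000, 1.898370) = 0.286192
  y ← 1.794625 + 0.31·0.286192 = 1.883345
t=0.620000, y=1.883345:
  k1 = f(0.620000, 1.883345) = 0.343013
  k2 = f(0.775000, 1.936512) = 0.139923
  y ← 1.883345 + 0.31·0.139923 = 1.926721
y(0.93) ≈ 1.9267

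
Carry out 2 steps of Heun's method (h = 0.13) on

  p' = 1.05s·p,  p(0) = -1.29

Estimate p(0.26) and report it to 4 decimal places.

Heun: k1 = f(s_n, p_n); k2 = f(s_n + h, p_n + h·k1); p_{n+1} = p_n + (h/2)·(k1 + k2).
s=0.000000, p=-1.290000:
  k1 = f(0.000000, -1.290000) = 0.000000
  k2 = f(0.130000, -1.290000) = -0.176085
  p ← -1.290000 + (0.13/2)·(0.000000 + (-0.176085)) = -1.301446
s=0.130000, p=-1.301446:
  k1 = f(0.130000, -1.301446) = -0.177647
  k2 = f(0.260000, -1.324540) = -0.361599
  p ← -1.301446 + (0.13/2)·(-0.177647 + (-0.361599)) = -1.336497
p(0.26) ≈ -1.3365

-1.3365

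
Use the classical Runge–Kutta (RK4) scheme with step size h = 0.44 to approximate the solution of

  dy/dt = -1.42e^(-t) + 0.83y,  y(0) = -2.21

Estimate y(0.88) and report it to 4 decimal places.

-5.8765

RK4: k1 = f(t_n, y_n); k2 = f(t_n + h/2, y_n + (h/2)·k1); k3 = f(t_n + h/2, y_n + (h/2)·k2); k4 = f(t_n + h, y_n + h·k3); y_{n+1} = y_n + (h/6)·(k1 + 2k2 + 2k3 + k4).
t=0.000000, y=-2.210000:
  k1 = f(0.000000, -2.210000) = -3.254300
  k2 = f(0.220000, -2.925946) = -3.568112
  k3 = f(0.220000, -2.994985) = -3.625414
  k4 = f(0.440000, -3.805182) = -4.072833
  y ← -2.210000 + (0.44/6)·(k1 + 2k2 + 2k3 + k4) = -3.802374
t=0.440000, y=-3.802374:
  k1 = f(0.440000, -3.802374) = -4.070502
  k2 = f(0.660000, -4.697884) = -4.633173
  k3 = f(0.660000, -4.821671) = -4.735916
  k4 = f(0.880000, -5.886177) = -5.474518
  y ← -3.802374 + (0.44/6)·(k1 + 2k2 + 2k3 + k4) = -5.876475
y(0.88) ≈ -5.8765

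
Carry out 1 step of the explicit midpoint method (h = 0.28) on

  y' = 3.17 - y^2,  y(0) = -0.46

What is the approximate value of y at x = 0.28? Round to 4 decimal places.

Midpoint: k1 = f(x_n, y_n); k2 = f(x_n + h/2, y_n + (h/2)·k1); y_{n+1} = y_n + h·k2.
x=0.000000, y=-0.460000:
  k1 = f(0.000000, -0.460000) = 2.958400
  k2 = f(0.140000, -0.045824) = 3.167900
  y ← -0.460000 + 0.28·3.167900 = 0.427012
y(0.28) ≈ 0.4270

0.4270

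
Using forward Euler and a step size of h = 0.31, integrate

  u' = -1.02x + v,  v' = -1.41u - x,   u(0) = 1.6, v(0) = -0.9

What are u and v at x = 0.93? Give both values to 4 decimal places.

-0.1735, -2.7829

Euler on (u,v): u_{n+1} = u_n + h·u', v_{n+1} = v_n + h·v'.
0.000000: (1.600000, -0.900000); f=(-0.900000, -2.256000) → (1.321000, -1.599360)
0.310000: (1.321000, -1.599360); f=(-1.915560, -2.172610) → (0.727176, -2.272869)
0.620000: (0.727176, -2.272869); f=(-2.905269, -1.645319) → (-0.173457, -2.782918)
(u(0.93), v(0.93)) ≈ (-0.1735, -2.7829)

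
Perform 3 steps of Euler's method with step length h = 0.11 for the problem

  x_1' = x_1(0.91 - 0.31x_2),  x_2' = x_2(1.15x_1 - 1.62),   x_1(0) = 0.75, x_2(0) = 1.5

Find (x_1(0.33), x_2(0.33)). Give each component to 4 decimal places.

Euler on (x_1,x_2): x_1_{n+1} = x_1_n + h·x_1', x_2_{n+1} = x_2_n + h·x_2'.
0.000000: (0.750000, 1.500000); f=(0.333750, -1.136250) → (0.786713, 1.375012)
0.110000: (0.786713, 1.375012); f=(0.380569, -0.983520) → (0.828575, 1.266825)
0.220000: (0.828575, 1.266825); f=(0.428609, -0.845148) → (0.875722, 1.173859)
(x_1(0.33), x_2(0.33)) ≈ (0.8757, 1.1739)

0.8757, 1.1739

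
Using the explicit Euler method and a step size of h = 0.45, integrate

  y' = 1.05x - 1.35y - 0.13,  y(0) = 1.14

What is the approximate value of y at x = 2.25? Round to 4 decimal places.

1.0945

Euler: y_{n+1} = y_n + h·f(x_n, y_n).
x=0.000000, y=1.140000: f=-1.669000 → y ← 1.140000 + 0.45·(-1.669000) = 0.388950
x=0.450000, y=0.388950: f=-0.182582 → y ← 0.388950 + 0.45·(-0.182582) = 0.306788
x=0.900000, y=0.306788: f=0.400836 → y ← 0.306788 + 0.45·0.400836 = 0.487164
x=1.350000, y=0.487164: f=0.629828 → y ← 0.487164 + 0.45·0.629828 = 0.770587
x=1.800000, y=0.770587: f=0.719708 → y ← 0.770587 + 0.45·0.719708 = 1.094455
y(2.25) ≈ 1.0945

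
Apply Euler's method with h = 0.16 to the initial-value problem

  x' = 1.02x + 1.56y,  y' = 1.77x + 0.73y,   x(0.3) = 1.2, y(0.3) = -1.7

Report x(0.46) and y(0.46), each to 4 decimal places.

Euler on (x,y): x_{n+1} = x_n + h·x', y_{n+1} = y_n + h·y'.
0.300000: (1.200000, -1.700000); f=(-1.428000, 0.883000) → (0.971520, -1.558720)
(x(0.46), y(0.46)) ≈ (0.9715, -1.5587)

0.9715, -1.5587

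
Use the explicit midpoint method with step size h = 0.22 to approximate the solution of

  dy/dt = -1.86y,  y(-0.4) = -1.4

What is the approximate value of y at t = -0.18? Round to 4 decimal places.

Midpoint: k1 = f(t_n, y_n); k2 = f(t_n + h/2, y_n + (h/2)·k1); y_{n+1} = y_n + h·k2.
t=-0.400000, y=-1.400000:
  k1 = f(-0.400000, -1.400000) = 2.604000
  k2 = f(-0.290000, -1.113560) = 2.071222
  y ← -1.400000 + 0.22·2.071222 = -0.944331
y(-0.18) ≈ -0.9443

-0.9443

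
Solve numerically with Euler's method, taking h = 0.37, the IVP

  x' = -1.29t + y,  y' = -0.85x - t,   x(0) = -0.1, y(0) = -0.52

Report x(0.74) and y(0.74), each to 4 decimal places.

-0.6498, -0.5335

Euler on (x,y): x_{n+1} = x_n + h·x', y_{n+1} = y_n + h·y'.
0.000000: (-0.100000, -0.520000); f=(-0.520000, 0.085000) → (-0.292400, -0.488550)
0.370000: (-0.292400, -0.488550); f=(-0.965850, -0.121460) → (-0.649765, -0.533490)
(x(0.74), y(0.74)) ≈ (-0.6498, -0.5335)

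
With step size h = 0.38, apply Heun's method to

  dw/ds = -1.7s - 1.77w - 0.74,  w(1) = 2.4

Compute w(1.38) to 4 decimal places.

Heun: k1 = f(s_n, w_n); k2 = f(s_n + h, w_n + h·k1); w_{n+1} = w_n + (h/2)·(k1 + k2).
s=1.000000, w=2.400000:
  k1 = f(1.000000, 2.400000) = -6.688000
  k2 = f(1.380000, -0.141440) = -2.835651
  w ← 2.400000 + (0.38/2)·(-6.688000 + (-2.835651)) = 0.590506
w(1.38) ≈ 0.5905

0.5905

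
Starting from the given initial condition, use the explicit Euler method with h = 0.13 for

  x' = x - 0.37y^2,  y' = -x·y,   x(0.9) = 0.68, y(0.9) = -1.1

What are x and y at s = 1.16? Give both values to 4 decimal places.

0.7542, -0.9102

Euler on (x,y): x_{n+1} = x_n + h·x', y_{n+1} = y_n + h·y'.
0.900000: (0.680000, -1.100000); f=(0.232300, 0.748000) → (0.710199, -1.002760)
1.030000: (0.710199, -1.002760); f=(0.338154, 0.712159) → (0.754159, -0.910179)
(x(1.16), y(1.16)) ≈ (0.7542, -0.9102)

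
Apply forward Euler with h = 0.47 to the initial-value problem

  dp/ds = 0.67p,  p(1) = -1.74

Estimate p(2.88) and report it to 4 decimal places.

Euler: p_{n+1} = p_n + h·f(s_n, p_n).
s=1.000000, p=-1.740000: f=-1.165800 → p ← -1.740000 + 0.47·(-1.165800) = -2.287926
s=1.470000, p=-2.287926: f=-1.532910 → p ← -2.287926 + 0.47·(-1.532910) = -3.008394
s=1.940000, p=-3.008394: f=-2.015624 → p ← -3.008394 + 0.47·(-2.015624) = -3.955737
s=2.410000, p=-3.955737: f=-2.650344 → p ← -3.955737 + 0.47·(-2.650344) = -5.201399
p(2.88) ≈ -5.2014

-5.2014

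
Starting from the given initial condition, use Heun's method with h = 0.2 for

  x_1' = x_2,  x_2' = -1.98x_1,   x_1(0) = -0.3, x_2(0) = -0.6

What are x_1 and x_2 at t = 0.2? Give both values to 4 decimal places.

Heun on (x_1,x_2): k1 = f(t_n, state_n); k2 = f(t_n + h, state_n + h·k1); state_{n+1} = state_n + (h/2)·(k1 + k2).
0.000000: (-0.300000, -0.600000)
  k1 = (-0.600000, 0.594000)
  predictor → (-0.420000, -0.481200)
  k2 = (-0.481200, 0.831600)
  → (-0.408120, -0.457440)
(x_1(0.2), x_2(0.2)) ≈ (-0.4081, -0.4574)

-0.4081, -0.4574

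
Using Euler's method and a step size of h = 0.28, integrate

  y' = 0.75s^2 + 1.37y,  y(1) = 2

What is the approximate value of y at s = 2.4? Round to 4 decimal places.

Euler: y_{n+1} = y_n + h·f(s_n, y_n).
s=1.000000, y=2.000000: f=3.490000 → y ← 2.000000 + 0.28·3.490000 = 2.977200
s=1.280000, y=2.977200: f=5.307564 → y ← 2.977200 + 0.28·5.307564 = 4.463318
s=1.560000, y=4.463318: f=7.939946 → y ← 4.463318 + 0.28·7.939946 = 6.686503
s=1.840000, y=6.686503: f=11.699709 → y ← 6.686503 + 0.28·11.699709 = 9.962421
s=2.120000, y=9.962421: f=17.019317 → y ← 9.962421 + 0.28·17.019317 = 14.727830
y(2.4) ≈ 14.7278

14.7278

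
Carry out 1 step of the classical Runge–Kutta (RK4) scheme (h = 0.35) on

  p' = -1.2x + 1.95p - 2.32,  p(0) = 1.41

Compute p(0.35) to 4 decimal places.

RK4: k1 = f(x_n, p_n); k2 = f(x_n + h/2, p_n + (h/2)·k1); k3 = f(x_n + h/2, p_n + (h/2)·k2); k4 = f(x_n + h, p_n + h·k3); p_{n+1} = p_n + (h/6)·(k1 + 2k2 + 2k3 + k4).
x=0.000000, p=1.410000:
  k1 = f(0.000000, 1.410000) = 0.429500
  k2 = f(0.175000, 1.485162) = 0.366067
  k3 = f(0.175000, 1.474062) = 0.344420
  k4 = f(0.350000, 1.530547) = 0.244567
  p ← 1.410000 + (0.35/6)·(k1 + 2k2 + 2k3 + k4) = 1.532211
p(0.35) ≈ 1.5322

1.5322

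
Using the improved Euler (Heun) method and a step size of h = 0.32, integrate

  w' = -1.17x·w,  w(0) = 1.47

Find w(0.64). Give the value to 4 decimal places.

Heun: k1 = f(x_n, w_n); k2 = f(x_n + h, w_n + h·k1); w_{n+1} = w_n + (h/2)·(k1 + k2).
x=0.000000, w=1.470000:
  k1 = f(0.000000, 1.470000) = 0.000000
  k2 = f(0.320000, 1.470000) = -0.550368
  w ← 1.470000 + (0.32/2)·(0.000000 + (-0.550368)) = 1.381941
x=0.320000, w=1.381941:
  k1 = f(0.320000, 1.381941) = -0.517399
  k2 = f(0.640000, 1.216374) = -0.910820
  w ← 1.381941 + (0.32/2)·(-0.517399 + (-0.910820)) = 1.153426
w(0.64) ≈ 1.1534

1.1534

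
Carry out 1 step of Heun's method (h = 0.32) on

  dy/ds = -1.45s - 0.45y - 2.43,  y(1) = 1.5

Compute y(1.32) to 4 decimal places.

Heun: k1 = f(s_n, y_n); k2 = f(s_n + h, y_n + h·k1); y_{n+1} = y_n + (h/2)·(k1 + k2).
s=1.000000, y=1.500000:
  k1 = f(1.000000, 1.500000) = -4.555000
  k2 = f(1.320000, 0.042400) = -4.363080
  y ← 1.500000 + (0.32/2)·(-4.555000 + (-4.363080)) = 0.073107
y(1.32) ≈ 0.0731

0.0731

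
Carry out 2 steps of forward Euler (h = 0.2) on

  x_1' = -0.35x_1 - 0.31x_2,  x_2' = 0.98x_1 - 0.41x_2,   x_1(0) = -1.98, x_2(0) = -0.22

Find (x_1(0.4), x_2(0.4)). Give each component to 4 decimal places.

-1.6632, -0.8999

Euler on (x_1,x_2): x_1_{n+1} = x_1_n + h·x_1', x_2_{n+1} = x_2_n + h·x_2'.
0.000000: (-1.980000, -0.220000); f=(0.761200, -1.850200) → (-1.827760, -0.590040)
0.200000: (-1.827760, -0.590040); f=(0.822628, -1.549288) → (-1.663234, -0.899898)
(x_1(0.4), x_2(0.4)) ≈ (-1.6632, -0.8999)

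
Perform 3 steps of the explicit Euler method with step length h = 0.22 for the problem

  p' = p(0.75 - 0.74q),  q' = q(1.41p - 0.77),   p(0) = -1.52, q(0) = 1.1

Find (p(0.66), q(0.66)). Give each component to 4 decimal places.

Euler on (p,q): p_{n+1} = p_n + h·p', q_{n+1} = q_n + h·q'.
0.000000: (-1.520000, 1.100000); f=(0.097280, -3.204520) → (-1.498598, 0.395006)
0.220000: (-1.498598, 0.395006); f=(-0.685902, -1.138811) → (-1.649497, 0.144467)
0.440000: (-1.649497, 0.144467); f=(-1.060782, -0.447240) → (-1.882869, 0.046074)
(p(0.66), q(0.66)) ≈ (-1.8829, 0.0461)

-1.8829, 0.0461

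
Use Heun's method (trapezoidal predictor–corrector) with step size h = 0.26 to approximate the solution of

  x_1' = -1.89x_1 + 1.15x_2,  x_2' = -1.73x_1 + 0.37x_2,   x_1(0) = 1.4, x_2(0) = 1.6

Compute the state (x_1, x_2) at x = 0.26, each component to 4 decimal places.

1.1708, 1.1484

Heun on (x_1,x_2): k1 = f(x_n, state_n); k2 = f(x_n + h, state_n + h·k1); state_{n+1} = state_n + (h/2)·(k1 + k2).
0.000000: (1.400000, 1.600000)
  k1 = (-0.806000, -1.830000)
  predictor → (1.190440, 1.124200)
  k2 = (-0.957102, -1.643507)
  → (1.170797, 1.148444)
(x_1(0.26), x_2(0.26)) ≈ (1.1708, 1.1484)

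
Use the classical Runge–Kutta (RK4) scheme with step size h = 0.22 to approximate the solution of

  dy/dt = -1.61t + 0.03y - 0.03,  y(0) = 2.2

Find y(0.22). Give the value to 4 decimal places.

RK4: k1 = f(t_n, y_n); k2 = f(t_n + h/2, y_n + (h/2)·k1); k3 = f(t_n + h/2, y_n + (h/2)·k2); k4 = f(t_n + h, y_n + h·k3); y_{n+1} = y_n + (h/6)·(k1 + 2k2 + 2k3 + k4).
t=0.000000, y=2.200000:
  k1 = f(0.000000, 2.200000) = 0.036000
  k2 = f(0.110000, 2.203960) = -0.140981
  k3 = f(0.110000, 2.184492) = -0.141565
  k4 = f(0.220000, 2.168856) = -0.319134
  y ← 2.200000 + (0.22/6)·(k1 + 2k2 + 2k3 + k4) = 2.168898
y(0.22) ≈ 2.1689

2.1689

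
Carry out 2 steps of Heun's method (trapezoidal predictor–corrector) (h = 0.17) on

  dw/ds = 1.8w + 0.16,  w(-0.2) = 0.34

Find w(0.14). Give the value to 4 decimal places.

Heun: k1 = f(s_n, w_n); k2 = f(s_n + h, w_n + h·k1); w_{n+1} = w_n + (h/2)·(k1 + k2).
s=-0.200000, w=0.340000:
  k1 = f(-0.200000, 0.340000) = 0.772000
  k2 = f(-0.030000, 0.471240) = 1.008232
  w ← 0.340000 + (0.17/2)·(0.772000 + 1.008232) = 0.491320
s=-0.030000, w=0.491320:
  k1 = f(-0.030000, 0.491320) = 1.044375
  k2 = f(0.140000, 0.668864) = 1.363954
  w ← 0.491320 + (0.17/2)·(1.044375 + 1.363954) = 0.696028
w(0.14) ≈ 0.6960

0.6960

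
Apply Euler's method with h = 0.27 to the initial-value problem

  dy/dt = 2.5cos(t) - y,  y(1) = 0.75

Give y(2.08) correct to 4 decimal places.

Euler: y_{n+1} = y_n + h·f(t_n, y_n).
t=1.000000, y=0.750000: f=0.600756 → y ← 0.750000 + 0.27·0.600756 = 0.912204
t=1.270000, y=0.912204: f=-0.171502 → y ← 0.912204 + 0.27·(-0.171502) = 0.865899
t=1.540000, y=0.865899: f=-0.788920 → y ← 0.865899 + 0.27·(-0.788920) = 0.652890
t=1.810000, y=0.652890: f=-1.245213 → y ← 0.652890 + 0.27·(-1.245213) = 0.316683
y(2.08) ≈ 0.3167

0.3167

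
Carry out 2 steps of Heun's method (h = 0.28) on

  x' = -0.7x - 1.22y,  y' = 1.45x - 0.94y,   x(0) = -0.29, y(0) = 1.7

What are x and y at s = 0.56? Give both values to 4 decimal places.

Heun on (x,y): k1 = f(s_n, state_n); k2 = f(s_n + h, state_n + h·k1); state_{n+1} = state_n + (h/2)·(k1 + k2).
0.000000: (-0.290000, 1.700000)
  k1 = (-1.871000, -2.018500)
  predictor → (-0.813880, 1.134820)
  k2 = (-0.814764, -2.246857)
  → (-0.666007, 1.102850)
0.280000: (-0.666007, 1.102850)
  k1 = (-0.879272, -2.002389)
  predictor → (-0.912203, 0.542181)
  k2 = (-0.022919, -1.832345)
  → (-0.792314, 0.565987)
(x(0.56), y(0.56)) ≈ (-0.7923, 0.5660)

-0.7923, 0.5660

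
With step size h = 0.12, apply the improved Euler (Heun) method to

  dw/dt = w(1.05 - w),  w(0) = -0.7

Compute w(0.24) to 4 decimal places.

-1.1063

Heun: k1 = f(t_n, w_n); k2 = f(t_n + h, w_n + h·k1); w_{n+1} = w_n + (h/2)·(k1 + k2).
t=0.000000, w=-0.700000:
  k1 = f(0.000000, -0.700000) = -1.225000
  k2 = f(0.120000, -0.847000) = -1.606759
  w ← -0.700000 + (0.12/2)·(-1.225000 + (-1.606759)) = -0.869906
t=0.120000, w=-0.869906:
  k1 = f(0.120000, -0.869906) = -1.670136
  k2 = f(0.240000, -1.070322) = -2.269427
  w ← -0.869906 + (0.12/2)·(-1.670136 + (-2.269427)) = -1.106279
w(0.24) ≈ -1.1063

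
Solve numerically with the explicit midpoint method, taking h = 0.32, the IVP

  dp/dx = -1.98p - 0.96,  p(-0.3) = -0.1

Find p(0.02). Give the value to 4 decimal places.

-0.2666

Midpoint: k1 = f(x_n, p_n); k2 = f(x_n + h/2, p_n + (h/2)·k1); p_{n+1} = p_n + h·k2.
x=-0.300000, p=-0.100000:
  k1 = f(-0.300000, -0.100000) = -0.762000
  k2 = f(-0.140000, -0.221920) = -0.520598
  p ← -0.100000 + 0.32·(-0.520598) = -0.266591
p(0.02) ≈ -0.2666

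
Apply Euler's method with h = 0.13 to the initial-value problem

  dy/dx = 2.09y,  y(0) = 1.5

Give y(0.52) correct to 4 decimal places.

3.9231

Euler: y_{n+1} = y_n + h·f(x_n, y_n).
x=0.000000, y=1.500000: f=3.135000 → y ← 1.500000 + 0.13·3.135000 = 1.907550
x=0.130000, y=1.907550: f=3.986779 → y ← 1.907550 + 0.13·3.986779 = 2.425831
x=0.260000, y=2.425831: f=5.069987 → y ← 2.425831 + 0.13·5.069987 = 3.084930
x=0.390000, y=3.084930: f=6.447503 → y ← 3.084930 + 0.13·6.447503 = 3.923105
y(0.52) ≈ 3.9231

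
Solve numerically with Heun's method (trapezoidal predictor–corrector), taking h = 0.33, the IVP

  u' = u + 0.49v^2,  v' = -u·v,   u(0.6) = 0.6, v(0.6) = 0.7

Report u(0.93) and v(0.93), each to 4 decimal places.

0.9088, 0.5494

Heun on (u,v): k1 = f(t_n, state_n); k2 = f(t_n + h, state_n + h·k1); state_{n+1} = state_n + (h/2)·(k1 + k2).
0.600000: (0.600000, 0.700000)
  k1 = (0.840100, -0.420000)
  predictor → (0.877233, 0.561400)
  k2 = (1.031666, -0.492479)
  → (0.908841, 0.549441)
(u(0.93), v(0.93)) ≈ (0.9088, 0.5494)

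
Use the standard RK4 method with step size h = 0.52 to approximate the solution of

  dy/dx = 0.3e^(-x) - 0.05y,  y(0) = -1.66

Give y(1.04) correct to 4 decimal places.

RK4: k1 = f(x_n, y_n); k2 = f(x_n + h/2, y_n + (h/2)·k1); k3 = f(x_n + h/2, y_n + (h/2)·k2); k4 = f(x_n + h, y_n + h·k3); y_{n+1} = y_n + (h/6)·(k1 + 2k2 + 2k3 + k4).
x=0.000000, y=-1.660000:
  k1 = f(0.000000, -1.660000) = 0.383000
  k2 = f(0.260000, -1.560420) = 0.309336
  k3 = f(0.260000, -1.579573) = 0.310294
  k4 = f(0.520000, -1.498647) = 0.253289
  y ← -1.660000 + (0.52/6)·(k1 + 2k2 + 2k3 + k4) = -1.497452
x=0.520000, y=-1.497452:
  k1 = f(0.520000, -1.497452) = 0.253229
  k2 = f(0.780000, -1.431613) = 0.209102
  k3 = f(0.780000, -1.443086) = 0.209676
  k4 = f(1.040000, -1.388421) = 0.175457
  y ← -1.497452 + (0.52/6)·(k1 + 2k2 + 2k3 + k4) = -1.387711
y(1.04) ≈ -1.3877

-1.3877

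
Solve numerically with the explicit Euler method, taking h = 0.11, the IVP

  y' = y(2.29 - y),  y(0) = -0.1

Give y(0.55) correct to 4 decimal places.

Euler: y_{n+1} = y_n + h·f(t_n, y_n).
t=0.000000, y=-0.100000: f=-0.239000 → y ← -0.100000 + 0.11·(-0.239000) = -0.126290
t=0.110000, y=-0.126290: f=-0.305153 → y ← -0.126290 + 0.11·(-0.305153) = -0.159857
t=0.220000, y=-0.159857: f=-0.391626 → y ← -0.159857 + 0.11·(-0.391626) = -0.202936
t=0.330000, y=-0.202936: f=-0.505906 → y ← -0.202936 + 0.11·(-0.505906) = -0.258585
t=0.440000, y=-0.258585: f=-0.659027 → y ← -0.258585 + 0.11·(-0.659027) = -0.331078
y(0.55) ≈ -0.3311

-0.3311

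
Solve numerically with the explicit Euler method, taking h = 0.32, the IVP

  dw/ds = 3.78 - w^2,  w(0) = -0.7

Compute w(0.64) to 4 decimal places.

1.5226

Euler: w_{n+1} = w_n + h·f(s_n, w_n).
s=0.000000, w=-0.700000: f=3.290000 → w ← -0.700000 + 0.32·3.290000 = 0.352800
s=0.320000, w=0.352800: f=3.655532 → w ← 0.352800 + 0.32·3.655532 = 1.522570
w(0.64) ≈ 1.5226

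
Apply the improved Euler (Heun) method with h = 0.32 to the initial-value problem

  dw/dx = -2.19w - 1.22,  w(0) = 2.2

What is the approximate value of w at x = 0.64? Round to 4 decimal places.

Heun: k1 = f(x_n, w_n); k2 = f(x_n + h, w_n + h·k1); w_{n+1} = w_n + (h/2)·(k1 + k2).
x=0.000000, w=2.200000:
  k1 = f(0.000000, 2.200000) = -6.038000
  k2 = f(0.320000, 0.267840) = -1.806570
  w ← 2.200000 + (0.32/2)·(-6.038000 + (-1.806570)) = 0.944869
x=0.320000, w=0.944869:
  k1 = f(0.320000, 0.944869) = -3.289263
  k2 = f(0.640000, -0.107695) = -0.984147
  w ← 0.944869 + (0.32/2)·(-3.289263 + (-0.984147)) = 0.261123
w(0.64) ≈ 0.2611

0.2611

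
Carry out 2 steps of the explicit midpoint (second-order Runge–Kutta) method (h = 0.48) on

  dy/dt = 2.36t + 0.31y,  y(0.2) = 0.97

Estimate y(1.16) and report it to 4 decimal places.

Midpoint: k1 = f(t_n, y_n); k2 = f(t_n + h/2, y_n + (h/2)·k1); y_{n+1} = y_n + h·k2.
t=0.200000, y=0.970000:
  k1 = f(0.200000, 0.970000) = 0.772700
  k2 = f(0.440000, 1.155448) = 1.396589
  y ← 0.970000 + 0.48·1.396589 = 1.640363
t=0.680000, y=1.640363:
  k1 = f(0.680000, 1.640363) = 2.113312
  k2 = f(0.920000, 2.147558) = 2.836943
  y ← 1.640363 + 0.48·2.836943 = 3.002095
y(1.16) ≈ 3.0021

3.0021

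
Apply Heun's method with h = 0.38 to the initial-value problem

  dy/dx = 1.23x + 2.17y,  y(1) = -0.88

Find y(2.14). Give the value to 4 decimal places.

Heun: k1 = f(x_n, y_n); k2 = f(x_n + h, y_n + h·k1); y_{n+1} = y_n + (h/2)·(k1 + k2).
x=1.000000, y=-0.880000:
  k1 = f(1.000000, -0.880000) = -0.679600
  k2 = f(1.380000, -1.138248) = -0.772598
  y ← -0.880000 + (0.38/2)·(-0.679600 + (-0.772598)) = -1.155918
x=1.380000, y=-1.155918:
  k1 = f(1.380000, -1.155918) = -0.810941
  k2 = f(1.760000, -1.464075) = -1.012243
  y ← -1.155918 + (0.38/2)·(-0.810941 + (-1.012243)) = -1.502323
x=1.760000, y=-1.502323:
  k1 = f(1.760000, -1.502323) = -1.095240
  k2 = f(2.140000, -1.918514) = -1.530976
  y ← -1.502323 + (0.38/2)·(-1.095240 + (-1.530976)) = -2.001304
y(2.14) ≈ -2.0013

-2.0013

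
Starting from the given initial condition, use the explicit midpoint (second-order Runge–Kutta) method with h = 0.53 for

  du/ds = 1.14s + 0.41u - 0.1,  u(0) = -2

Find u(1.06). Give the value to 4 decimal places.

-2.4976

Midpoint: k1 = f(s_n, u_n); k2 = f(s_n + h/2, u_n + (h/2)·k1); u_{n+1} = u_n + h·k2.
s=0.000000, u=-2.000000:
  k1 = f(0.000000, -2.000000) = -0.920000
  k2 = f(0.265000, -2.243800) = -0.717858
  u ← -2.000000 + 0.53·(-0.717858) = -2.380465
s=0.530000, u=-2.380465:
  k1 = f(0.530000, -2.380465) = -0.471791
  k2 = f(0.795000, -2.505489) = -0.220951
  u ← -2.380465 + 0.53·(-0.220951) = -2.497569
u(1.06) ≈ -2.4976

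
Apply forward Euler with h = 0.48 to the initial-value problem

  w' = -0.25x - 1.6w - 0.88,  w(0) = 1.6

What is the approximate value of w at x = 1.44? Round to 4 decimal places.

Euler: w_{n+1} = w_n + h·f(x_n, w_n).
x=0.000000, w=1.600000: f=-3.440000 → w ← 1.600000 + 0.48·(-3.440000) = -0.051200
x=0.480000, w=-0.051200: f=-0.918080 → w ← -0.051200 + 0.48·(-0.918080) = -0.491878
x=0.960000, w=-0.491878: f=-0.332995 → w ← -0.491878 + 0.48·(-0.332995) = -0.651716
w(1.44) ≈ -0.6517

-0.6517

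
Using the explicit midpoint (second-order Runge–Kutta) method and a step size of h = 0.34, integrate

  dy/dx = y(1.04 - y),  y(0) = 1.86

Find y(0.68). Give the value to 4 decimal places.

1.3721

Midpoint: k1 = f(x_n, y_n); k2 = f(x_n + h/2, y_n + (h/2)·k1); y_{n+1} = y_n + h·k2.
x=0.000000, y=1.860000:
  k1 = f(0.000000, 1.860000) = -1.525200
  k2 = f(0.170000, 1.600716) = -0.897547
  y ← 1.860000 + 0.34·(-0.897547) = 1.554834
x=0.340000, y=1.554834:
  k1 = f(0.340000, 1.554834) = -0.800481
  k2 = f(0.510000, 1.418752) = -0.537355
  y ← 1.554834 + 0.34·(-0.537355) = 1.372133
y(0.68) ≈ 1.3721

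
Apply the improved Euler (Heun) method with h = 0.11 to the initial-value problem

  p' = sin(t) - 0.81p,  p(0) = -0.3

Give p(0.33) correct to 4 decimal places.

-0.1799

Heun: k1 = f(t_n, p_n); k2 = f(t_n + h, p_n + h·k1); p_{n+1} = p_n + (h/2)·(k1 + k2).
t=0.000000, p=-0.300000:
  k1 = f(0.000000, -0.300000) = 0.243000
  k2 = f(0.110000, -0.273270) = 0.331127
  p ← -0.300000 + (0.11/2)·(0.243000 + 0.331127) = -0.268423
t=0.110000, p=-0.268423:
  k1 = f(0.110000, -0.268423) = 0.327201
  k2 = f(0.220000, -0.232431) = 0.406499
  p ← -0.268423 + (0.11/2)·(0.327201 + 0.406499) = -0.228070
t=0.220000, p=-0.228070:
  k1 = f(0.220000, -0.228070) = 0.402966
  k2 = f(0.330000, -0.183743) = 0.472875
  p ← -0.228070 + (0.11/2)·(0.402966 + 0.472875) = -0.179898
p(0.33) ≈ -0.1799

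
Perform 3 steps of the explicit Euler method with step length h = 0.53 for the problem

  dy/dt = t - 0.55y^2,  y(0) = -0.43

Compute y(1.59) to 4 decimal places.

0.2691

Euler: y_{n+1} = y_n + h·f(t_n, y_n).
t=0.000000, y=-0.430000: f=-0.101695 → y ← -0.430000 + 0.53·(-0.101695) = -0.483898
t=0.530000, y=-0.483898: f=0.401213 → y ← -0.483898 + 0.53·0.401213 = -0.271255
t=1.060000, y=-0.271255: f=1.019531 → y ← -0.271255 + 0.53·1.019531 = 0.269096
y(1.59) ≈ 0.2691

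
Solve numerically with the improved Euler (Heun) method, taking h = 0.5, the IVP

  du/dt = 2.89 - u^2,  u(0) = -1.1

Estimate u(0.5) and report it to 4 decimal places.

0.0256

Heun: k1 = f(t_n, u_n); k2 = f(t_n + h, u_n + h·k1); u_{n+1} = u_n + (h/2)·(k1 + k2).
t=0.000000, u=-1.100000:
  k1 = f(0.000000, -1.100000) = 1.680000
  k2 = f(0.500000, -0.260000) = 2.822400
  u ← -1.100000 + (0.5/2)·(1.680000 + 2.822400) = 0.025600
u(0.5) ≈ 0.0256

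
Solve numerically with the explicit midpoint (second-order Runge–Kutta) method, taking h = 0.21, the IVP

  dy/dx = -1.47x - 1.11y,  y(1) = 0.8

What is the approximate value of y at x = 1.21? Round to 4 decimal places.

0.3301

Midpoint: k1 = f(x_n, y_n); k2 = f(x_n + h/2, y_n + (h/2)·k1); y_{n+1} = y_n + h·k2.
x=1.000000, y=0.800000:
  k1 = f(1.000000, 0.800000) = -2.358000
  k2 = f(1.105000, 0.552410) = -2.237525
  y ← 0.800000 + 0.21·(-2.237525) = 0.330120
y(1.21) ≈ 0.3301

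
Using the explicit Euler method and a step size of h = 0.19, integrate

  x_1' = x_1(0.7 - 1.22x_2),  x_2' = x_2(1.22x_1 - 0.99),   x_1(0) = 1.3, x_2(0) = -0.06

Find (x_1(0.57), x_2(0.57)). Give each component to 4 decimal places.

1.9708, -0.0935

Euler on (x_1,x_2): x_1_{n+1} = x_1_n + h·x_1', x_2_{n+1} = x_2_n + h·x_2'.
0.000000: (1.300000, -0.060000); f=(1.005160, -0.035760) → (1.490980, -0.066794)
0.190000: (1.490980, -0.066794); f=(1.165185, -0.055372) → (1.712366, -0.077315)
0.380000: (1.712366, -0.077315); f=(1.360174, -0.084976) → (1.970799, -0.093461)
(x_1(0.57), x_2(0.57)) ≈ (1.9708, -0.0935)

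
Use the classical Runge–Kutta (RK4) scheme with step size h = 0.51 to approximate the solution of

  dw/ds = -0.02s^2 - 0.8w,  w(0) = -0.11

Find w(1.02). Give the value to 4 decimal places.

-0.0545

RK4: k1 = f(s_n, w_n); k2 = f(s_n + h/2, w_n + (h/2)·k1); k3 = f(s_n + h/2, w_n + (h/2)·k2); k4 = f(s_n + h, w_n + h·k3); w_{n+1} = w_n + (h/6)·(k1 + 2k2 + 2k3 + k4).
s=0.000000, w=-0.110000:
  k1 = f(0.000000, -0.110000) = 0.088000
  k2 = f(0.255000, -0.087560) = 0.068748
  k3 = f(0.255000, -0.092469) = 0.072675
  k4 = f(0.510000, -0.072936) = 0.053147
  w ← -0.110000 + (0.51/6)·(k1 + 2k2 + 2k3 + k4) = -0.073961
s=0.510000, w=-0.073961:
  k1 = f(0.510000, -0.073961) = 0.053967
  k2 = f(0.765000, -0.060199) = 0.036455
  k3 = f(0.765000, -0.064665) = 0.040027
  k4 = f(1.020000, -0.053547) = 0.022029
  w ← -0.073961 + (0.51/6)·(k1 + 2k2 + 2k3 + k4) = -0.054499
w(1.02) ≈ -0.0545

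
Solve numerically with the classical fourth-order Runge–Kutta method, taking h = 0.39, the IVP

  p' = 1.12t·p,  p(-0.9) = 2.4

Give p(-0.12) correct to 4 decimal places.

1.5371

RK4: k1 = f(t_n, p_n); k2 = f(t_n + h/2, p_n + (h/2)·k1); k3 = f(t_n + h/2, p_n + (h/2)·k2); k4 = f(t_n + h, p_n + h·k3); p_{n+1} = p_n + (h/6)·(k1 + 2k2 + 2k3 + k4).
t=-0.900000, p=2.400000:
  k1 = f(-0.900000, 2.400000) = -2.419200
  k2 = f(-0.705000, 1.928256) = -1.522551
  k3 = f(-0.705000, 2.103103) = -1.660610
  k4 = f(-0.510000, 1.752362) = -1.000949
  p ← 2.400000 + (0.39/6)·(k1 + 2k2 + 2k3 + k4) = 1.763879
t=-0.510000, p=1.763879:
  k1 = f(-0.510000, 1.763879) = -1.007528
  k2 = f(-0.315000, 1.567411) = -0.552983
  k3 = f(-0.315000, 1.656048) = -0.584254
  k4 = f(-0.120000, 1.536020) = -0.206441
  p ← 1.763879 + (0.39/6)·(k1 + 2k2 + 2k3 + k4) = 1.537131
p(-0.12) ≈ 1.5371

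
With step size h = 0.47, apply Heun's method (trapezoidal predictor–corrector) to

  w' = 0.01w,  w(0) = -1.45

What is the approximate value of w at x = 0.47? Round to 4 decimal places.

-1.4568

Heun: k1 = f(x_n, w_n); k2 = f(x_n + h, w_n + h·k1); w_{n+1} = w_n + (h/2)·(k1 + k2).
x=0.000000, w=-1.450000:
  k1 = f(0.000000, -1.450000) = -0.014500
  k2 = f(0.470000, -1.456815) = -0.014568
  w ← -1.450000 + (0.47/2)·(-0.014500 + (-0.014568)) = -1.456831
w(0.47) ≈ -1.4568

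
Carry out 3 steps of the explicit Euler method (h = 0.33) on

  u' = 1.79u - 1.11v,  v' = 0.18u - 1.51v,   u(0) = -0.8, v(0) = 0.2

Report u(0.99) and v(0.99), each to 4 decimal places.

Euler on (u,v): u_{n+1} = u_n + h·u', v_{n+1} = v_n + h·v'.
0.000000: (-0.800000, 0.200000); f=(-1.654000, -0.446000) → (-1.345820, 0.052820)
0.330000: (-1.345820, 0.052820); f=(-2.467648, -0.322006) → (-2.160144, -0.053442)
0.660000: (-2.160144, -0.053442); f=(-3.807337, -0.308129) → (-3.416565, -0.155124)
(u(0.99), v(0.99)) ≈ (-3.4166, -0.1551)

-3.4166, -0.1551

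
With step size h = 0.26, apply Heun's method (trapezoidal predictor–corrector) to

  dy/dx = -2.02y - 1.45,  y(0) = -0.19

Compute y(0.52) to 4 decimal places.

-0.5197

Heun: k1 = f(x_n, y_n); k2 = f(x_n + h, y_n + h·k1); y_{n+1} = y_n + (h/2)·(k1 + k2).
x=0.000000, y=-0.190000:
  k1 = f(0.000000, -0.190000) = -1.066200
  k2 = f(0.260000, -0.467212) = -0.506232
  y ← -0.190000 + (0.26/2)·(-1.066200 + (-0.506232)) = -0.394416
x=0.260000, y=-0.394416:
  k1 = f(0.260000, -0.394416) = -0.653279
  k2 = f(0.520000, -0.564269) = -0.310177
  y ← -0.394416 + (0.26/2)·(-0.653279 + (-0.310177)) = -0.519665
y(0.52) ≈ -0.5197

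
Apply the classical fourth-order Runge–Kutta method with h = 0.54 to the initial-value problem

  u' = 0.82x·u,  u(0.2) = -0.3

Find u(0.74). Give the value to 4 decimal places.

RK4: k1 = f(x_n, u_n); k2 = f(x_n + h/2, u_n + (h/2)·k1); k3 = f(x_n + h/2, u_n + (h/2)·k2); k4 = f(x_n + h, u_n + h·k3); u_{n+1} = u_n + (h/6)·(k1 + 2k2 + 2k3 + k4).
x=0.200000, u=-0.300000:
  k1 = f(0.200000, -0.300000) = -0.049200
  k2 = f(0.470000, -0.313284) = -0.120740
  k3 = f(0.470000, -0.332600) = -0.128184
  k4 = f(0.740000, -0.369219) = -0.224042
  u ← -0.300000 + (0.54/6)·(k1 + 2k2 + 2k3 + k4) = -0.369398
u(0.74) ≈ -0.3694

-0.3694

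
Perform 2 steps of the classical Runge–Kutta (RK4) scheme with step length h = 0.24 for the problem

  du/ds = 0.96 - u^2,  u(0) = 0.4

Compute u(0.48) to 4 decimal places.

RK4: k1 = f(s_n, u_n); k2 = f(s_n + h/2, u_n + (h/2)·k1); k3 = f(s_n + h/2, u_n + (h/2)·k2); k4 = f(s_n + h, u_n + h·k3); u_{n+1} = u_n + (h/6)·(k1 + 2k2 + 2k3 + k4).
s=0.000000, u=0.400000:
  k1 = f(0.000000, 0.400000) = 0.800000
  k2 = f(0.120000, 0.496000) = 0.713984
  k3 = f(0.120000, 0.485678) = 0.724117
  k4 = f(0.240000, 0.573788) = 0.630767
  u ← 0.400000 + (0.24/6)·(k1 + 2k2 + 2k3 + k4) = 0.572279
s=0.240000, u=0.572279:
  k1 = f(0.240000, 0.572279) = 0.632497
  k2 = f(0.360000, 0.648178) = 0.539865
  k3 = f(0.360000, 0.637063) = 0.554151
  k4 = f(0.480000, 0.705275) = 0.462587
  u ← 0.572279 + (0.24/6)·(k1 + 2k2 + 2k3 + k4) = 0.703603
u(0.48) ≈ 0.7036

0.7036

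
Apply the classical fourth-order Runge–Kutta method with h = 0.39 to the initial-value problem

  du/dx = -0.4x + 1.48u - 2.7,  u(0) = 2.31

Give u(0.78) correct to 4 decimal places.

RK4: k1 = f(x_n, u_n); k2 = f(x_n + h/2, u_n + (h/2)·k1); k3 = f(x_n + h/2, u_n + (h/2)·k2); k4 = f(x_n + h, u_n + h·k3); u_{n+1} = u_n + (h/6)·(k1 + 2k2 + 2k3 + k4).
x=0.000000, u=2.310000:
  k1 = f(0.000000, 2.310000) = 0.718800
  k2 = f(0.195000, 2.450166) = 0.848246
  k3 = f(0.195000, 2.475408) = 0.885604
  k4 = f(0.390000, 2.655385) = 1.073970
  u ← 2.310000 + (0.39/6)·(k1 + 2k2 + 2k3 + k4) = 2.651930
x=0.390000, u=2.651930:
  k1 = f(0.390000, 2.651930) = 1.068857
  k2 = f(0.585000, 2.860358) = 1.299329
  k3 = f(0.585000, 2.905300) = 1.365844
  k4 = f(0.780000, 3.184609) = 1.701222
  u ← 2.651930 + (0.39/6)·(k1 + 2k2 + 2k3 + k4) = 3.178458
u(0.78) ≈ 3.1785

3.1785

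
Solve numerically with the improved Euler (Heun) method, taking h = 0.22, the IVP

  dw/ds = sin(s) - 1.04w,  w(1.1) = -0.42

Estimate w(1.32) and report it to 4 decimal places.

Heun: k1 = f(s_n, w_n); k2 = f(s_n + h, w_n + h·k1); w_{n+1} = w_n + (h/2)·(k1 + k2).
s=1.100000, w=-0.420000:
  k1 = f(1.100000, -0.420000) = 1.328007
  k2 = f(1.320000, -0.127838) = 1.101667
  w ← -0.420000 + (0.22/2)·(1.328007 + 1.101667) = -0.152736
w(1.32) ≈ -0.1527

-0.1527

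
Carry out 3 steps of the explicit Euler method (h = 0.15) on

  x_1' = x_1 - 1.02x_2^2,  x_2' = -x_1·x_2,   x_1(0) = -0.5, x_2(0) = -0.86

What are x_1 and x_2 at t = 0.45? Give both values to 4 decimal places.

-1.2196, -1.1610

Euler on (x_1,x_2): x_1_{n+1} = x_1_n + h·x_1', x_2_{n+1} = x_2_n + h·x_2'.
0.000000: (-0.500000, -0.860000); f=(-1.254392, -0.430000) → (-0.688159, -0.924500)
0.150000: (-0.688159, -0.924500); f=(-1.559953, -0.636203) → (-0.922152, -1.019930)
0.300000: (-0.922152, -1.019930); f=(-1.983215, -0.940531) → (-1.219634, -1.161010)
(x_1(0.45), x_2(0.45)) ≈ (-1.2196, -1.1610)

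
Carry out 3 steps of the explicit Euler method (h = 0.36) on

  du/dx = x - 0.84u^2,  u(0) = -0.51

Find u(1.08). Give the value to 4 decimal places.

Euler: u_{n+1} = u_n + h·f(x_n, u_n).
x=0.000000, u=-0.510000: f=-0.218484 → u ← -0.510000 + 0.36·(-0.218484) = -0.588654
x=0.360000, u=-0.588654: f=0.068928 → u ← -0.588654 + 0.36·0.068928 = -0.563840
x=0.720000, u=-0.563840: f=0.452951 → u ← -0.563840 + 0.36·0.452951 = -0.400778
u(1.08) ≈ -0.4008

-0.4008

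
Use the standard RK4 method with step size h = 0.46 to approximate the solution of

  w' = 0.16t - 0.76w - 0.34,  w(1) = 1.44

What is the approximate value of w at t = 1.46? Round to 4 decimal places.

0.9605

RK4: k1 = f(t_n, w_n); k2 = f(t_n + h/2, w_n + (h/2)·k1); k3 = f(t_n + h/2, w_n + (h/2)·k2); k4 = f(t_n + h, w_n + h·k3); w_{n+1} = w_n + (h/6)·(k1 + 2k2 + 2k3 + k4).
t=1.000000, w=1.440000:
  k1 = f(1.000000, 1.440000) = -1.274400
  k2 = f(1.230000, 1.146888) = -1.014835
  k3 = f(1.230000, 1.206588) = -1.060207
  k4 = f(1.460000, 0.952305) = -0.830152
  w ← 1.440000 + (0.46/6)·(k1 + 2k2 + 2k3 + k4) = 0.960478
w(1.46) ≈ 0.9605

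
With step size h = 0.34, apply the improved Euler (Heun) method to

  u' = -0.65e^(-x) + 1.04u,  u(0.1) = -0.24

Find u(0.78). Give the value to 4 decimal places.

Heun: k1 = f(x_n, u_n); k2 = f(x_n + h, u_n + h·k1); u_{n+1} = u_n + (h/2)·(k1 + k2).
x=0.100000, u=-0.240000:
  k1 = f(0.100000, -0.240000) = -0.837744
  k2 = f(0.440000, -0.524833) = -0.964450
  u ← -0.240000 + (0.34/2)·(-0.837744 + (-0.964450)) = -0.546373
x=0.440000, u=-0.546373:
  k1 = f(0.440000, -0.546373) = -0.986852
  k2 = f(0.780000, -0.881903) = -1.215143
  u ← -0.546373 + (0.34/2)·(-0.986852 + (-1.215143)) = -0.920712
u(0.78) ≈ -0.9207

-0.9207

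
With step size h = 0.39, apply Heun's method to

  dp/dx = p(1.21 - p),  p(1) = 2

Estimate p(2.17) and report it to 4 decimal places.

Heun: k1 = f(x_n, p_n); k2 = f(x_n + h, p_n + h·k1); p_{n+1} = p_n + (h/2)·(k1 + k2).
x=1.000000, p=2.000000:
  k1 = f(1.000000, 2.000000) = -1.580000
  k2 = f(1.390000, 1.383800) = -0.240504
  p ← 2.000000 + (0.39/2)·(-1.580000 + (-0.240504)) = 1.645002
x=1.390000, p=1.645002:
  k1 = f(1.390000, 1.645002) = -0.715578
  k2 = f(1.780000, 1.365926) = -0.212983
  p ← 1.645002 + (0.39/2)·(-0.715578 + (-0.212983)) = 1.463932
x=1.780000, p=1.463932:
  k1 = f(1.780000, 1.463932) = -0.371739
  k2 = f(2.170000, 1.318954) = -0.143705
  p ← 1.463932 + (0.39/2)·(-0.371739 + (-0.143705)) = 1.363420
p(2.17) ≈ 1.3634

1.3634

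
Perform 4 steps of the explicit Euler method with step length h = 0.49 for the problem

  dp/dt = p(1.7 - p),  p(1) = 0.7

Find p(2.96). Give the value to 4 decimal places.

Euler: p_{n+1} = p_n + h·f(t_n, p_n).
t=1.000000, p=0.700000: f=0.700000 → p ← 0.700000 + 0.49·0.700000 = 1.043000
t=1.490000, p=1.043000: f=0.685251 → p ← 1.043000 + 0.49·0.685251 = 1.378773
t=1.980000, p=1.378773: f=0.442899 → p ← 1.378773 + 0.49·0.442899 = 1.595794
t=2.470000, p=1.595794: f=0.166292 → p ← 1.595794 + 0.49·0.166292 = 1.677277
p(2.96) ≈ 1.6773

1.6773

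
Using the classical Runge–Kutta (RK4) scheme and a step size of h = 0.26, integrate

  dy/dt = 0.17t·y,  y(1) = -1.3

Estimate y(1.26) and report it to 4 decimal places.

RK4: k1 = f(t_n, y_n); k2 = f(t_n + h/2, y_n + (h/2)·k1); k3 = f(t_n + h/2, y_n + (h/2)·k2); k4 = f(t_n + h, y_n + h·k3); y_{n+1} = y_n + (h/6)·(k1 + 2k2 + 2k3 + k4).
t=1.000000, y=-1.300000:
  k1 = f(1.000000, -1.300000) = -0.221000
  k2 = f(1.130000, -1.328730) = -0.255249
  k3 = f(1.130000, -1.333182) = -0.256104
  k4 = f(1.260000, -1.366587) = -0.292723
  y ← -1.300000 + (0.26/6)·(k1 + 2k2 + 2k3 + k4) = -1.366579
y(1.26) ≈ -1.3666

-1.3666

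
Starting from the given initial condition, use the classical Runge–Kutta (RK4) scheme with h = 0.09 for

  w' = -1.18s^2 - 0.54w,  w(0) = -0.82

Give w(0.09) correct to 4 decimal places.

RK4: k1 = f(s_n, w_n); k2 = f(s_n + h/2, w_n + (h/2)·k1); k3 = f(s_n + h/2, w_n + (h/2)·k2); k4 = f(s_n + h, w_n + h·k3); w_{n+1} = w_n + (h/6)·(k1 + 2k2 + 2k3 + k4).
s=0.000000, w=-0.820000:
  k1 = f(0.000000, -0.820000) = 0.442800
  k2 = f(0.045000, -0.800074) = 0.429650
  k3 = f(0.045000, -0.800666) = 0.429970
  k4 = f(0.090000, -0.781303) = 0.412345
  w ← -0.820000 + (0.09/6)·(k1 + 2k2 + 2k3 + k4) = -0.781384
w(0.09) ≈ -0.7814

-0.7814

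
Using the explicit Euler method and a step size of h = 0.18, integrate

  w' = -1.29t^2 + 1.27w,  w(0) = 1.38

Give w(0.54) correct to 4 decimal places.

Euler: w_{n+1} = w_n + h·f(t_n, w_n).
t=0.000000, w=1.380000: f=1.752600 → w ← 1.380000 + 0.18·1.752600 = 1.695468
t=0.180000, w=1.695468: f=2.111448 → w ← 1.695468 + 0.18·2.111448 = 2.075529
t=0.360000, w=2.075529: f=2.468737 → w ← 2.075529 + 0.18·2.468737 = 2.519901
w(0.54) ≈ 2.5199

2.5199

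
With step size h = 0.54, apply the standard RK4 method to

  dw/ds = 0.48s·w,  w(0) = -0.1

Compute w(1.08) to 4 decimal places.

-0.1323

RK4: k1 = f(s_n, w_n); k2 = f(s_n + h/2, w_n + (h/2)·k1); k3 = f(s_n + h/2, w_n + (h/2)·k2); k4 = f(s_n + h, w_n + h·k3); w_{n+1} = w_n + (h/6)·(k1 + 2k2 + 2k3 + k4).
s=0.000000, w=-0.100000:
  k1 = f(0.000000, -0.100000) = 0.000000
  k2 = f(0.270000, -0.100000) = -0.012960
  k3 = f(0.270000, -0.103499) = -0.013413
  k4 = f(0.540000, -0.107243) = -0.027797
  w ← -0.100000 + (0.54/6)·(k1 + 2k2 + 2k3 + k4) = -0.107249
s=0.540000, w=-0.107249:
  k1 = f(0.540000, -0.107249) = -0.027799
  k2 = f(0.810000, -0.114755) = -0.044617
  k3 = f(0.810000, -0.119295) = -0.046382
  k4 = f(1.080000, -0.132295) = -0.068582
  w ← -0.107249 + (0.54/6)·(k1 + 2k2 + 2k3 + k4) = -0.132303
w(1.08) ≈ -0.1323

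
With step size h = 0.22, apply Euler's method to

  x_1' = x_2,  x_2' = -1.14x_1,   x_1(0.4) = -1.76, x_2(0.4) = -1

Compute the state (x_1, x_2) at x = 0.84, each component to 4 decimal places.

Euler on (x_1,x_2): x_1_{n+1} = x_1_n + h·x_1', x_2_{n+1} = x_2_n + h·x_2'.
0.400000: (-1.760000, -1.000000); f=(-1.000000, 2.006400) → (-1.980000, -0.558592)
0.620000: (-1.980000, -0.558592); f=(-0.558592, 2.257200) → (-2.102890, -0.062008)
(x_1(0.84), x_2(0.84)) ≈ (-2.1029, -0.0620)

-2.1029, -0.0620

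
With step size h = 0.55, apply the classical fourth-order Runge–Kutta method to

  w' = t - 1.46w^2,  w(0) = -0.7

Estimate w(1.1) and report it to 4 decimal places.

-7.1438

RK4: k1 = f(t_n, w_n); k2 = f(t_n + h/2, w_n + (h/2)·k1); k3 = f(t_n + h/2, w_n + (h/2)·k2); k4 = f(t_n + h, w_n + h·k3); w_{n+1} = w_n + (h/6)·(k1 + 2k2 + 2k3 + k4).
t=0.000000, w=-0.700000:
  k1 = f(0.000000, -0.700000) = -0.715400
  k2 = f(0.275000, -0.896735) = -0.899035
  k3 = f(0.275000, -0.947235) = -1.034990
  k4 = f(0.550000, -1.269245) = -1.802033
  w ← -0.700000 + (0.55/6)·(k1 + 2k2 + 2k3 + k4) = -1.285336
t=0.550000, w=-1.285336:
  k1 = f(0.550000, -1.285336) = -1.862050
  k2 = f(0.825000, -1.797400) = -3.891742
  k3 = f(0.825000, -2.355565) = -7.276083
  k4 = f(1.100000, -5.287182) = -39.713268
  w ← -1.285336 + (0.55/6)·(k1 + 2k2 + 2k3 + k4) = -7.143842
w(1.1) ≈ -7.1438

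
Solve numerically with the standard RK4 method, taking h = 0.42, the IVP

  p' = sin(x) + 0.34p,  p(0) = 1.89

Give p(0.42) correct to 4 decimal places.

2.2713

RK4: k1 = f(x_n, p_n); k2 = f(x_n + h/2, p_n + (h/2)·k1); k3 = f(x_n + h/2, p_n + (h/2)·k2); k4 = f(x_n + h, p_n + h·k3); p_{n+1} = p_n + (h/6)·(k1 + 2k2 + 2k3 + k4).
x=0.000000, p=1.890000:
  k1 = f(0.000000, 1.890000) = 0.642600
  k2 = f(0.210000, 2.024946) = 0.896942
  k3 = f(0.210000, 2.078358) = 0.915102
  k4 = f(0.420000, 2.274343) = 1.181037
  p ← 1.890000 + (0.42/6)·(k1 + 2k2 + 2k3 + k4) = 2.271341
p(0.42) ≈ 2.2713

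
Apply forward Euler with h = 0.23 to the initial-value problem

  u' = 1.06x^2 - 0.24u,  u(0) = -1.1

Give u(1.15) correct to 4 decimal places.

-0.4552

Euler: u_{n+1} = u_n + h·f(x_n, u_n).
x=0.000000, u=-1.100000: f=0.264000 → u ← -1.100000 + 0.23·0.264000 = -1.039280
x=0.230000, u=-1.039280: f=0.305501 → u ← -1.039280 + 0.23·0.305501 = -0.969015
x=0.460000, u=-0.969015: f=0.456860 → u ← -0.969015 + 0.23·0.456860 = -0.863937
x=0.690000, u=-0.863937: f=0.712011 → u ← -0.863937 + 0.23·0.712011 = -0.700175
x=0.920000, u=-0.700175: f=1.065226 → u ← -0.700175 + 0.23·1.065226 = -0.455173
u(1.15) ≈ -0.4552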